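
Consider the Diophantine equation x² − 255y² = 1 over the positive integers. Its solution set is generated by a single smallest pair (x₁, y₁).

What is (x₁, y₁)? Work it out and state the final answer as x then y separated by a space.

d=255: √d = [15; 1,30] (ℓ=2, even), read p_1/q_1
a_0=15:  p_0=15·1+0=15,  q_0=15·0+1=1
a_1=1:  p_1=1·15+1=16,  q_1=1·1+0=1
fundamental: x₁=16, y₁=1  (since 256 − 255·1 = 1)

16 1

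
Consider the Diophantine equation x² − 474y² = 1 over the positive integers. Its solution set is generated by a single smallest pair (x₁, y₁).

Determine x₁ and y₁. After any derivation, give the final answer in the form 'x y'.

193549 8890

√474 → a₀=21, period (1,3,2,1,1,…,3,1,42); ℓ=14 even so k=13
step 0: (21, 1)  from 21·(1,0) + (0,1)
step 1: (22, 1)  from 1·(21,1) + (1,0)
step 2: (87, 4)  from 3·(22,1) + (21,1)
…
step 5: (479, 22)  from 1·(283,13) + (196,9)
step 6: (762, 35)  from 1·(479,22) + (283,13)
…
step 11: (44218, 2031)  from 2·(16677,766) + (10864,499)
step 12: (149331, 6859)  from 3·(44218,2031) + (16677,766)
step 13: (193549, 8890)  from 1·(149331,6859) + (44218,2031)
fundamental: x₁=193549, y₁=8890  (since 37461215401 − 474·79032100 = 1)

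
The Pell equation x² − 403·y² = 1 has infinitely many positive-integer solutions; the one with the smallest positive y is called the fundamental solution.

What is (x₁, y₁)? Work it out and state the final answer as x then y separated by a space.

669878 33369

[20; 13,2,1,3,1,3,1,2,13,40] for √403; ℓ=10 ⇒ convergent index 9
i=0: a=20 ⇒ p=20, q=1
i=1: a=13 ⇒ p=261, q=13
…
i=5: a=1 ⇒ p=3754, q=187
…
i=8: a=2 ⇒ p=50147, q=2498
i=9: a=13 ⇒ p=669878, q=33369
→ (669878, 33369).  Check: 669878²=448736534884, 403·33369²=448736534883, difference 1.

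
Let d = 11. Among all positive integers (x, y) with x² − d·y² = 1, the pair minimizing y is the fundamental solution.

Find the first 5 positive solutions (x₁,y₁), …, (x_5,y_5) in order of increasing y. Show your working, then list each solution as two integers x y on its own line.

d=11: √d = [3; 3,6] (ℓ=2, even), read p_1/q_1
step 0: (3, 1)  from 3·(1,0) + (0,1)
step 1: (10, 3)  from 3·(3,1) + (1,0)
(x₁, y₁) = (10, 3);  10² − 11·3² = 1 ✓
n=2: (10,3)∘(10,3) = (10·10+11·3·3, 10·3+3·10) = (199,60)
n=3: (199,60)∘(10,3) = (10·199+11·3·60, 10·60+3·199) = (3970,1197)
n=4: (3970,1197)∘(10,3) = (10·3970+11·3·1197, 10·1197+3·3970) = (79201,23880)
n=5: (79201,23880)∘(10,3) = (10·79201+11·3·23880, 10·23880+3·79201) = (1580050,476403)

10 3
199 60
3970 1197
79201 23880
1580050 476403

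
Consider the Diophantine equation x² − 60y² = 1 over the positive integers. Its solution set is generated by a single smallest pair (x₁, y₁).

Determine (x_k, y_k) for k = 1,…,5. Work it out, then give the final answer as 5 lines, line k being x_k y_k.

31 4
1921 248
119071 15372
7380481 952816
457470751 59059220

d=60: √d = [7; 1,2,1,14] (ℓ=4, even), read p_3/q_3
i=0: a=7 ⇒ p=7, q=1
i=1: a=1 ⇒ p=8, q=1
i=2: a=2 ⇒ p=23, q=3
i=3: a=1 ⇒ p=31, q=4
(x₁, y₁) = (31, 4);  31² − 60·4² = 1 ✓
k=2:  x_2 = 31·31+60·4·4 = 1921,  y_2 = 31·4+4·31 = 248
k=3:  x_3 = 31·1921+60·4·248 = 119071,  y_3 = 31·248+4·1921 = 15372
k=4:  x_4 = 31·119071+60·4·15372 = 7380481,  y_4 = 31·15372+4·119071 = 952816
k=5:  x_5 = 31·7380481+60·4·952816 = 457470751,  y_5 = 31·952816+4·7380481 = 59059220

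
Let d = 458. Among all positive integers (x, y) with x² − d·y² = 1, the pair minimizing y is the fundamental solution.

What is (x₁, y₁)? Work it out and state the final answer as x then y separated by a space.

22899 1070

√458 → a₀=21, period (2,2,42); ℓ=3 odd so k=5
i=0: a=21 ⇒ p=21, q=1
…
i=3: a=42 ⇒ p=4537, q=212
i=4: a=2 ⇒ p=9181, q=429
i=5: a=2 ⇒ p=22899, q=1070
→ (22899, 1070).  Check: 22899²=524364201, 458·1070²=524364200, difference 1.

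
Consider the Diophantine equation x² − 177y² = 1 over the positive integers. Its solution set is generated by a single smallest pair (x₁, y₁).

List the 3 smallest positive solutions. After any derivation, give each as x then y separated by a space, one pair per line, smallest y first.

√177 → a₀=13, period (3,3,2,8,2,3,3,26); ℓ=8 even so k=7
step 0: (13, 1)  from 13·(1,0) + (0,1)
…
step 3: (306, 23)  from 2·(133,10) + (40,3)
…
step 5: (5468, 411)  from 2·(2581,194) + (306,23)
step 6: (18985, 1427)  from 3·(5468,411) + (2581,194)
step 7: (62423, 4692)  from 3·(18985,1427) + (5468,411)
→ (62423, 4692).  Check: 62423²=3896630929, 177·4692²=3896630928, difference 1.
k=2:  x_2 = 62423·62423+177·4692·4692 = 7793261857,  y_2 = 62423·4692+4692·62423 = 585777432
k=3:  x_3 = 62423·7793261857+177·4692·585777432 = 972957569736599,  y_3 = 62423·585777432+4692·7793261857 = 73131969270780

62423 4692
7793261857 585777432
972957569736599 73131969270780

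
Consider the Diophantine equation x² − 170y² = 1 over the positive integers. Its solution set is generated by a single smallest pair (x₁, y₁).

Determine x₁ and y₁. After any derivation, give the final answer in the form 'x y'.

[13; 26] for √170; ℓ=1 ⇒ convergent index 1
a_0=13:  p_0=13·1+0=13,  q_0=13·0+1=1
a_1=26:  p_1=26·13+1=339,  q_1=26·1+0=26
(x₁, y₁) = (339, 26);  339² − 170·26² = 1 ✓

339 26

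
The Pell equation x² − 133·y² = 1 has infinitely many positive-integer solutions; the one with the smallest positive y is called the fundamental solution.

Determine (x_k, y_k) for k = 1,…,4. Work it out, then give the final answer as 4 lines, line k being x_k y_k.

2588599 224460
13401689565601 1162073863080
69383200415647777399 6016286479789825380
359210566425477440164982401 31147506330593762303822160

√133 → a₀=11, period (1,1,7,5,1,…,1,1,22); ℓ=16 even so k=15
k=0  a_k=11  p_k/q_k = 11/1
…
k=4  a_k=5  p_k/q_k = 888/77
k=5  a_k=1  p_k/q_k = 1061/92
k=6  a_k=1  p_k/q_k = 1949/169
k=7  a_k=1  p_k/q_k = 3010/261
k=8  a_k=2  p_k/q_k = 7969/691
…
k=10  a_k=1  p_k/q_k = 18948/1643
…
k=14  a_k=1  p_k/q_k = 1378591/119539
k=15  a_k=1  p_k/q_k = 2588599/224460
(x₁, y₁) = (2588599, 224460);  2588599² − 133·224460² = 1 ✓
k=2:  x_2 = 2588599·2588599+133·224460·224460 = 13401689565601,  y_2 = 2588599·224460+224460·2588599 = 1162073863080
k=3:  x_3 = 2588599·13401689565601+133·224460·1162073863080 = 69383200415647777399,  y_3 = 2588599·1162073863080+224460·13401689565601 = 6016286479789825380
k=4:  x_4 = 2588599·69383200415647777399+133·224460·6016286479789825380 = 359210566425477440164982401,  y_4 = 2588599·6016286479789825380+224460·69383200415647777399 = 31147506330593762303822160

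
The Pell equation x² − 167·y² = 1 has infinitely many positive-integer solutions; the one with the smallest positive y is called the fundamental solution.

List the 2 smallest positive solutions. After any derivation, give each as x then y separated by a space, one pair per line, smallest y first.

168 13
56447 4368

d=167: √d = [12; 1,11,1,24] (ℓ=4, even), read p_3/q_3
step 0: (12, 1)  from 12·(1,0) + (0,1)
…
step 2: (155, 12)  from 11·(13,1) + (12,1)
step 3: (168, 13)  from 1·(155,12) + (13,1)
fundamental: x₁=168, y₁=13  (since 28224 − 167·169 = 1)
k=2:  x_2 = 168·168+167·13·13 = 56447,  y_2 = 168·13+13·168 = 4368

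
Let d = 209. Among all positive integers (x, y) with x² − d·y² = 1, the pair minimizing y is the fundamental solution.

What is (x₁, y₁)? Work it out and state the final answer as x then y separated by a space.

46551 3220

[14; 2,5,3,2,3,5,2,28] for √209; ℓ=8 ⇒ convergent index 7
step 0: (14, 1)  from 14·(1,0) + (0,1)
step 1: (29, 2)  from 2·(14,1) + (1,0)
step 2: (159, 11)  from 5·(29,2) + (14,1)
…
step 6: (21266, 1471)  from 5·(4019,278) + (1171,81)
step 7: (46551, 3220)  from 2·(21266,1471) + (4019,278)
→ (46551, 3220).  Check: 46551²=2166995601, 209·3220²=2166995600, difference 1.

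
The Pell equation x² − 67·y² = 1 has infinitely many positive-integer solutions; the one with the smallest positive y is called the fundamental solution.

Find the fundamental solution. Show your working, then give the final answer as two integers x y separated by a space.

√67 → a₀=8, period (5,2,1,1,7,1,1,2,5,16); ℓ=10 even so k=9
step 0: (8, 1)  from 8·(1,0) + (0,1)
…
step 5: (1678, 205)  from 7·(221,27) + (131,16)
step 6: (1899, 232)  from 1·(1678,205) + (221,27)
…
step 8: (9053, 1106)  from 2·(3577,437) + (1899,232)
step 9: (48842, 5967)  from 5·(9053,1106) + (3577,437)
fundamental: x₁=48842, y₁=5967  (since 2385540964 − 67·35605089 = 1)

48842 5967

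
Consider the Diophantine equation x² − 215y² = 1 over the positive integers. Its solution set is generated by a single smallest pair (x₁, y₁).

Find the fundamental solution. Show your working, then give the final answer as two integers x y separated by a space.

44 3

√215 = [14; 1,1,1,28, …], period ℓ=4 (even) → k=3
step 0: (14, 1)  from 14·(1,0) + (0,1)
step 1: (15, 1)  from 1·(14,1) + (1,0)
step 2: (29, 2)  from 1·(15,1) + (14,1)
step 3: (44, 3)  from 1·(29,2) + (15,1)
fundamental: x₁=44, y₁=3  (since 1936 − 215·9 = 1)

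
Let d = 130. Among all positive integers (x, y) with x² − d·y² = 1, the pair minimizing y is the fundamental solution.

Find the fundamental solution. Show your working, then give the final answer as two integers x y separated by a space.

6499 570

√130 → a₀=11, period (2,2,22); ℓ=3 odd so k=5
i=0: a=11 ⇒ p=11, q=1
…
i=2: a=2 ⇒ p=57, q=5
…
i=4: a=2 ⇒ p=2611, q=229
i=5: a=2 ⇒ p=6499, q=570
→ (6499, 570).  Check: 6499²=42237001, 130·570²=42237000, difference 1.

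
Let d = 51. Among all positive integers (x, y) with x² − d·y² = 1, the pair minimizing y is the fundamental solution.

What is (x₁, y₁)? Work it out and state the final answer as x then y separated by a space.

50 7

[7; 7,14] for √51; ℓ=2 ⇒ convergent index 1
k=0  a_k=7  p_k/q_k = 7/1
k=1  a_k=7  p_k/q_k = 50/7
(x₁, y₁) = (50, 7);  50² − 51·7² = 1 ✓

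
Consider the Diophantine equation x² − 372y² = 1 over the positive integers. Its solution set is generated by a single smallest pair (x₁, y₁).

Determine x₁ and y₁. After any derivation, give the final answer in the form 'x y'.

12151 630

[19; 3,2,12,2,3,38] for √372; ℓ=6 ⇒ convergent index 5
i=0: a=19 ⇒ p=19, q=1
i=1: a=3 ⇒ p=58, q=3
i=2: a=2 ⇒ p=135, q=7
i=3: a=12 ⇒ p=1678, q=87
i=4: a=2 ⇒ p=3491, q=181
i=5: a=3 ⇒ p=12151, q=630
fundamental: x₁=12151, y₁=630  (since 147646801 − 372·396900 = 1)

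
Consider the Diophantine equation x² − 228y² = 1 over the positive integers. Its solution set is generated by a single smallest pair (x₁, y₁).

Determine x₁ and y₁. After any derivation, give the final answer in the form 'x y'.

151 10

√228 = [15; 10,30, …], period ℓ=2 (even) → k=1
step 0: (15, 1)  from 15·(1,0) + (0,1)
step 1: (151, 10)  from 10·(15,1) + (1,0)
(x₁, y₁) = (151, 10);  151² − 228·10² = 1 ✓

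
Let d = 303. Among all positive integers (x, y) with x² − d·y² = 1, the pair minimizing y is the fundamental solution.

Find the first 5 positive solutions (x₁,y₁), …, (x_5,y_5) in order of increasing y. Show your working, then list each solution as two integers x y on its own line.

√303 → a₀=17, period (2,2,5,2,2,34); ℓ=6 even so k=5
i=0: a=17 ⇒ p=17, q=1
i=1: a=2 ⇒ p=35, q=2
i=2: a=2 ⇒ p=87, q=5
i=3: a=5 ⇒ p=470, q=27
i=4: a=2 ⇒ p=1027, q=59
i=5: a=2 ⇒ p=2524, q=145
fundamental: x₁=2524, y₁=145  (since 6370576 − 303·21025 = 1)
k=2:  x_2 = 2524·2524+303·145·145 = 12741151,  y_2 = 2524·145+145·2524 = 731960
k=3:  x_3 = 2524·12741151+303·145·731960 = 64317327724,  y_3 = 2524·731960+145·12741151 = 3694933935
k=4:  x_4 = 2524·64317327724+303·145·3694933935 = 324673857609601,  y_4 = 2524·3694933935+145·64317327724 = 18652025771920
k=5:  x_5 = 2524·324673857609601+303·145·18652025771920 = 1638953568895938124,  y_5 = 2524·18652025771920+145·324673857609601 = 94155422401718225

2524 145
12741151 731960
64317327724 3694933935
324673857609601 18652025771920
1638953568895938124 94155422401718225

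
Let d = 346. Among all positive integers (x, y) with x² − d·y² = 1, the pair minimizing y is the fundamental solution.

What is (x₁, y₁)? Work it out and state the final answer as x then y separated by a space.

√346 → a₀=18, period (1,1,1,1,36); ℓ=5 odd so k=9
k=0  a_k=18  p_k/q_k = 18/1
k=1  a_k=1  p_k/q_k = 19/1
…
k=3  a_k=1  p_k/q_k = 56/3
k=4  a_k=1  p_k/q_k = 93/5
…
k=6  a_k=1  p_k/q_k = 3497/188
k=7  a_k=1  p_k/q_k = 6901/371
k=8  a_k=1  p_k/q_k = 10398/559
k=9  a_k=1  p_k/q_k = 17299/930
(x₁, y₁) = (17299, 930);  17299² − 346·930² = 1 ✓

17299 930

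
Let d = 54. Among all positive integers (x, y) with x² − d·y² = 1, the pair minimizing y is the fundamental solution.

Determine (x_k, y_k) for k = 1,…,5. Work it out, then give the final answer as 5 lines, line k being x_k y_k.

d=54: √d = [7; 2,1,6,1,2,14] (ℓ=6, even), read p_5/q_5
a_0=7:  p_0=7·1+0=7,  q_0=7·0+1=1
…
a_3=6:  p_3=6·22+15=147,  q_3=6·3+2=20
a_4=1:  p_4=1·147+22=169,  q_4=1·20+3=23
a_5=2:  p_5=2·169+147=485,  q_5=2·23+20=66
fundamental: x₁=485, y₁=66  (since 235225 − 54·4356 = 1)
(x_2, y_2) = (485·485 + 54·66·66, 485·66 + 66·485) = (470449, 64020)
(x_3, y_3) = (485·470449 + 54·66·64020, 485·64020 + 66·470449) = (456335045, 62099334)
(x_4, y_4) = (485·456335045 + 54·66·62099334, 485·62099334 + 66·456335045) = (442644523201, 60236289960)
(x_5, y_5) = (485·442644523201 + 54·66·60236289960, 485·60236289960 + 66·442644523201) = (429364731169925, 58429139161866)

485 66
470449 64020
456335045 62099334
442644523201 60236289960
429364731169925 58429139161866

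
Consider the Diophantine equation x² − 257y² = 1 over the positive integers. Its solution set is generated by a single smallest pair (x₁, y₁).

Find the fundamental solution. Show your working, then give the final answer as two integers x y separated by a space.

513 32

[16; 32] for √257; ℓ=1 ⇒ convergent index 1
a_0=16:  p_0=16·1+0=16,  q_0=16·0+1=1
a_1=32:  p_1=32·16+1=513,  q_1=32·1+0=32
fundamental: x₁=513, y₁=32  (since 263169 − 257·1024 = 1)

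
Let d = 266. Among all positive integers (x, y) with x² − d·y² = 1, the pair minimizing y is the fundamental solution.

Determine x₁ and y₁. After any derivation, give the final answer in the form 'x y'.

√266 → a₀=16, period (3,4,3,32); ℓ=4 even so k=3
k=0  a_k=16  p_k/q_k = 16/1
k=1  a_k=3  p_k/q_k = 49/3
k=2  a_k=4  p_k/q_k = 212/13
k=3  a_k=3  p_k/q_k = 685/42
→ (685, 42).  Check: 685²=469225, 266·42²=469224, difference 1.

685 42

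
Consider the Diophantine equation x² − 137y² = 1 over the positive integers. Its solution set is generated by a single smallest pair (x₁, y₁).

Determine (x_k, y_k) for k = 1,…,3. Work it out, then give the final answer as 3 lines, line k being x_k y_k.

√137 → a₀=11, period (1,2,2,1,1,2,2,1,22); ℓ=9 odd so k=17
i=0: a=11 ⇒ p=11, q=1
i=1: a=1 ⇒ p=12, q=1
i=2: a=2 ⇒ p=35, q=3
i=3: a=2 ⇒ p=82, q=7
i=4: a=1 ⇒ p=117, q=10
i=5: a=1 ⇒ p=199, q=17
i=6: a=2 ⇒ p=515, q=44
i=7: a=2 ⇒ p=1229, q=105
i=8: a=1 ⇒ p=1744, q=149
i=9: a=22 ⇒ p=39597, q=3383
i=10: a=1 ⇒ p=41341, q=3532
i=11: a=2 ⇒ p=122279, q=10447
…
i=13: a=1 ⇒ p=408178, q=34873
i=14: a=1 ⇒ p=694077, q=59299
…
i=16: a=2 ⇒ p=4286741, q=366241
i=17: a=1 ⇒ p=6083073, q=519712
fundamental: x₁=6083073, y₁=519712  (since 37003777123329 − 137·270100562944 = 1)
k=2:  x_2 = 6083073·6083073+137·519712·519712 = 74007554246657,  y_2 = 6083073·519712+519712·6083073 = 6322892069952
k=3:  x_3 = 6083073·74007554246657+137·519712·6322892069952 = 900386710067742990849,  y_3 = 6083073·6322892069952+519712·74007554246657 = 76925228065277725280

6083073 519712
74007554246657 6322892069952
900386710067742990849 76925228065277725280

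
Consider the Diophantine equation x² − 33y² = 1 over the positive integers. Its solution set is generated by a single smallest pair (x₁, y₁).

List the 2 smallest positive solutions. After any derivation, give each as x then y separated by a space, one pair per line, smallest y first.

√33 = [5; 1,2,1,10, …], period ℓ=4 (even) → k=3
a_0=5:  p_0=5·1+0=5,  q_0=5·0+1=1
a_1=1:  p_1=1·5+1=6,  q_1=1·1+0=1
a_2=2:  p_2=2·6+5=17,  q_2=2·1+1=3
a_3=1:  p_3=1·17+6=23,  q_3=1·3+1=4
fundamental: x₁=23, y₁=4  (since 529 − 33·16 = 1)
(23+4√33)^2 = 1057 + 184√33

23 4
1057 184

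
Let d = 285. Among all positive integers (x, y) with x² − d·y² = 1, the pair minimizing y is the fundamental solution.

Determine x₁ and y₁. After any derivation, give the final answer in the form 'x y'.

2431 144

√285 = [16; 1,7,2,7,1,32, …], period ℓ=6 (even) → k=5
a_0=16:  p_0=16·1+0=16,  q_0=16·0+1=1
a_1=1:  p_1=1·16+1=17,  q_1=1·1+0=1
…
a_4=7:  p_4=7·287+135=2144,  q_4=7·17+8=127
a_5=1:  p_5=1·2144+287=2431,  q_5=1·127+17=144
fundamental: x₁=2431, y₁=144  (since 5909761 − 285·20736 = 1)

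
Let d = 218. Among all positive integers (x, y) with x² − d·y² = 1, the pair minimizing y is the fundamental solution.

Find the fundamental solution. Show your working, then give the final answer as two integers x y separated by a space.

d=218: √d = [14; 1,3,3,1,28] (ℓ=5, odd), read p_9/q_9
step 0: (14, 1)  from 14·(1,0) + (0,1)
…
step 2: (59, 4)  from 3·(15,1) + (14,1)
step 3: (192, 13)  from 3·(59,4) + (15,1)
step 4: (251, 17)  from 1·(192,13) + (59,4)
step 5: (7220, 489)  from 28·(251,17) + (192,13)
step 6: (7471, 506)  from 1·(7220,489) + (251,17)
…
step 8: (96370, 6527)  from 3·(29633,2007) + (7471,506)
step 9: (126003, 8534)  from 1·(96370,6527) + (29633,2007)
fundamental: x₁=126003, y₁=8534  (since 15876756009 − 218·72829156 = 1)

126003 8534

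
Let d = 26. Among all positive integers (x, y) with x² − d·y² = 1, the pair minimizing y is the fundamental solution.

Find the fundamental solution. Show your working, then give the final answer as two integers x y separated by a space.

51 10

√26 → a₀=5, period (10); ℓ=1 odd so k=1
a_0=5:  p_0=5·1+0=5,  q_0=5·0+1=1
a_1=10:  p_1=10·5+1=51,  q_1=10·1+0=10
(x₁, y₁) = (51, 10);  51² − 26·10² = 1 ✓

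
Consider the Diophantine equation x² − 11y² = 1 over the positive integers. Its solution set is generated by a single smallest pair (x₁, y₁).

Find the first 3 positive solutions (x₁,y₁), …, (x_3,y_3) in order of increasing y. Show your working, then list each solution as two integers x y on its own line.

√11 → a₀=3, period (3,6); ℓ=2 even so k=1
i=0: a=3 ⇒ p=3, q=1
i=1: a=3 ⇒ p=10, q=3
fundamental: x₁=10, y₁=3  (since 100 − 11·9 = 1)
(10+3√11)^2 = 199 + 60√11
(10+3√11)^3 = 3970 + 1197√11

10 3
199 60
3970 1197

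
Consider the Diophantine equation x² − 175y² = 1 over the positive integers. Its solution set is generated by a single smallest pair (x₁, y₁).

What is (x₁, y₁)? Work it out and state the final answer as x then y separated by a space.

2024 153

√175 → a₀=13, period (4,2,1,2,4,26); ℓ=6 even so k=5
step 0: (13, 1)  from 13·(1,0) + (0,1)
…
step 2: (119, 9)  from 2·(53,4) + (13,1)
step 3: (172, 13)  from 1·(119,9) + (53,4)
step 4: (463, 35)  from 2·(172,13) + (119,9)
step 5: (2024, 153)  from 4·(463,35) + (172,13)
→ (2024, 153).  Check: 2024²=4096576, 175·153²=4096575, difference 1.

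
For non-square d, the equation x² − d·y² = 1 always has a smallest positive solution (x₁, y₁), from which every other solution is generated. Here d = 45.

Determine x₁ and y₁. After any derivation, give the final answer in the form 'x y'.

161 24

[6; 1,2,2,2,1,12] for √45; ℓ=6 ⇒ convergent index 5
a_0=6:  p_0=6·1+0=6,  q_0=6·0+1=1
a_1=1:  p_1=1·6+1=7,  q_1=1·1+0=1
…
a_4=2:  p_4=2·47+20=114,  q_4=2·7+3=17
a_5=1:  p_5=1·114+47=161,  q_5=1·17+7=24
(x₁, y₁) = (161, 24);  161² − 45·24² = 1 ✓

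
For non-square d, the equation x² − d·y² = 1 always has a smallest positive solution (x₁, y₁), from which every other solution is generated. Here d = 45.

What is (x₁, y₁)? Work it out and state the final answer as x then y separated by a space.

[6; 1,2,2,2,1,12] for √45; ℓ=6 ⇒ convergent index 5
a_0=6:  p_0=6·1+0=6,  q_0=6·0+1=1
a_1=1:  p_1=1·6+1=7,  q_1=1·1+0=1
…
a_4=2:  p_4=2·47+20=114,  q_4=2·7+3=17
a_5=1:  p_5=1·114+47=161,  q_5=1·17+7=24
(x₁, y₁) = (161, 24);  161² − 45·24² = 1 ✓

161 24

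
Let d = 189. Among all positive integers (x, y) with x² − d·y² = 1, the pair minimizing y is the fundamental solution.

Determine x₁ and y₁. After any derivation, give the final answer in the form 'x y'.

√189 → a₀=13, period (1,2,1,26); ℓ=4 even so k=3
k=0  a_k=13  p_k/q_k = 13/1
…
k=2  a_k=2  p_k/q_k = 41/3
k=3  a_k=1  p_k/q_k = 55/4
→ (55, 4).  Check: 55²=3025, 189·4²=3024, difference 1.

55 4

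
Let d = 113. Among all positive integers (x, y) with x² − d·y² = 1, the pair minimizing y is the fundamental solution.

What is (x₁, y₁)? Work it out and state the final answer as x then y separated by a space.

1204353 113296

d=113: √d = [10; 1,1,1,2,2,1,1,1,20] (ℓ=9, odd), read p_17/q_17
k=0  a_k=10  p_k/q_k = 10/1
k=1  a_k=1  p_k/q_k = 11/1
k=2  a_k=1  p_k/q_k = 21/2
…
k=4  a_k=2  p_k/q_k = 85/8
…
k=6  a_k=1  p_k/q_k = 287/27
k=7  a_k=1  p_k/q_k = 489/46
k=8  a_k=1  p_k/q_k = 776/73
k=9  a_k=20  p_k/q_k = 16009/1506
k=10  a_k=1  p_k/q_k = 16785/1579
k=11  a_k=1  p_k/q_k = 32794/3085
k=12  a_k=1  p_k/q_k = 49579/4664
…
k=14  a_k=2  p_k/q_k = 313483/29490
k=15  a_k=1  p_k/q_k = 445435/41903
k=16  a_k=1  p_k/q_k = 758918/71393
k=17  a_k=1  p_k/q_k = 1204353/113296
fundamental: x₁=1204353, y₁=113296  (since 1450466148609 − 113·12835983616 = 1)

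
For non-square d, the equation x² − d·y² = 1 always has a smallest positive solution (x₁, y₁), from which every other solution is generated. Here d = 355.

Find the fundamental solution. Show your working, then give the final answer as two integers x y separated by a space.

d=355: √d = [18; 1,5,3,3,1,6,1,3,3,5,1,36] (ℓ=12, even), read p_11/q_11
k=0  a_k=18  p_k/q_k = 18/1
k=1  a_k=1  p_k/q_k = 19/1
…
k=5  a_k=1  p_k/q_k = 1545/82
…
k=10  a_k=5  p_k/q_k = 803418/42641
k=11  a_k=1  p_k/q_k = 954809/50676
(x₁, y₁) = (954809, 50676);  954809² − 355·50676² = 1 ✓

954809 50676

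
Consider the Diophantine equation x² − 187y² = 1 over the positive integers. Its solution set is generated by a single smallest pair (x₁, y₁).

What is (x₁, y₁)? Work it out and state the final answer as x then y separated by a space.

√187 = [13; 1,2,13,2,1,26, …], period ℓ=6 (even) → k=5
i=0: a=13 ⇒ p=13, q=1
i=1: a=1 ⇒ p=14, q=1
i=2: a=2 ⇒ p=41, q=3
…
i=4: a=2 ⇒ p=1135, q=83
i=5: a=1 ⇒ p=1682, q=123
fundamental: x₁=1682, y₁=123  (since 2829124 − 187·15129 = 1)

1682 123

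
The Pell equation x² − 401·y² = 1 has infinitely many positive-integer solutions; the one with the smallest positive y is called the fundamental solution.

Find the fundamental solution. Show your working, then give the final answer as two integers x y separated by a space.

[20; 40] for √401; ℓ=1 ⇒ convergent index 1
a_0=20:  p_0=20·1+0=20,  q_0=20·0+1=1
a_1=40:  p_1=40·20+1=801,  q_1=40·1+0=40
fundamental: x₁=801, y₁=40  (since 641601 − 401·1600 = 1)

801 40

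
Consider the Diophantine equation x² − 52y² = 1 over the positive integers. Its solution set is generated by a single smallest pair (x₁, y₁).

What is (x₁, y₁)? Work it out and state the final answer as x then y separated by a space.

√52 = [7; 4,1,2,1,4,14, …], period ℓ=6 (even) → k=5
step 0: (7, 1)  from 7·(1,0) + (0,1)
step 1: (29, 4)  from 4·(7,1) + (1,0)
…
step 3: (101, 14)  from 2·(36,5) + (29,4)
step 4: (137, 19)  from 1·(101,14) + (36,5)
step 5: (649, 90)  from 4·(137,19) + (101,14)
(x₁, y₁) = (649, 90);  649² − 52·90² = 1 ✓

649 90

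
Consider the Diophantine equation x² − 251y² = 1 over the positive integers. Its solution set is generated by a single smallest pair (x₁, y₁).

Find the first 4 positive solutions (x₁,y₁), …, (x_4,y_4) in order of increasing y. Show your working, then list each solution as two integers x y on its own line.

3674890 231957
27009633024199 1704832919460
198514860608593651330 12530146894788486843
1459040552203802437039183201 92093823044376819996025080

[15; 1,5,2,1,2,…,5,1,30] for √251; ℓ=14 ⇒ convergent index 13
i=0: a=15 ⇒ p=15, q=1
…
i=3: a=2 ⇒ p=206, q=13
i=4: a=1 ⇒ p=301, q=19
…
i=8: a=2 ⇒ p=61043, q=3853
i=9: a=2 ⇒ p=151649, q=9572
i=10: a=1 ⇒ p=212692, q=13425
…
i=12: a=5 ⇒ p=3097857, q=195535
i=13: a=1 ⇒ p=3674890, q=231957
(x₁, y₁) = (3674890, 231957);  3674890² − 251·231957² = 1 ✓
(x_2, y_2) = (3674890·3674890 + 251·231957·231957, 3674890·231957 + 231957·3674890) = (27009633024199, 1704832919460)
(x_3, y_3) = (3674890·27009633024199 + 251·231957·1704832919460, 3674890·1704832919460 + 231957·27009633024199) = (198514860608593651330, 12530146894788486843)
(x_4, y_4) = (3674890·198514860608593651330 + 251·231957·12530146894788486843, 3674890·12530146894788486843 + 231957·198514860608593651330) = (1459040552203802437039183201, 92093823044376819996025080)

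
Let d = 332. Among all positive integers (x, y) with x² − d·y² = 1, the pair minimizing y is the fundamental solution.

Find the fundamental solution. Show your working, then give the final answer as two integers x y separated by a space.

[18; 4,1,1,8,1,1,4,36] for √332; ℓ=8 ⇒ convergent index 7
i=0: a=18 ⇒ p=18, q=1
…
i=2: a=1 ⇒ p=91, q=5
…
i=6: a=1 ⇒ p=2970, q=163
i=7: a=4 ⇒ p=13447, q=738
fundamental: x₁=13447, y₁=738  (since 180821809 − 332·544644 = 1)

13447 738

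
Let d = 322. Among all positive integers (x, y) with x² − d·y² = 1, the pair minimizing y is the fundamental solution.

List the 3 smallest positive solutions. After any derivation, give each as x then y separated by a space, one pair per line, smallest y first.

√322 = [17; 1,16,1,34, …], period ℓ=4 (even) → k=3
k=0  a_k=17  p_k/q_k = 17/1
…
k=2  a_k=16  p_k/q_k = 305/17
k=3  a_k=1  p_k/q_k = 323/18
(x₁, y₁) = (323, 18);  323² − 322·18² = 1 ✓
(323+18√322)^2 = 208657 + 11628√322
(323+18√322)^3 = 134792099 + 7511670√322

323 18
208657 11628
134792099 7511670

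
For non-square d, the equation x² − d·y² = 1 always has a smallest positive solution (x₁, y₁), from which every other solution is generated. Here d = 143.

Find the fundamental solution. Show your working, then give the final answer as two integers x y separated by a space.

12 1

√143 = [11; 1,22, …], period ℓ=2 (even) → k=1
i=0: a=11 ⇒ p=11, q=1
i=1: a=1 ⇒ p=12, q=1
→ (12, 1).  Check: 12²=144, 143·1²=143, difference 1.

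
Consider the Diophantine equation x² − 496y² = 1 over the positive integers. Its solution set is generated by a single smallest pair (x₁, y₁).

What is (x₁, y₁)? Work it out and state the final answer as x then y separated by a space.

d=496: √d = [22; 3,1,2,4,1,…,1,3,44] (ℓ=16, even), read p_15/q_15
a_0=22:  p_0=22·1+0=22,  q_0=22·0+1=1
a_1=3:  p_1=3·22+1=67,  q_1=3·1+0=3
a_2=1:  p_2=1·67+22=89,  q_2=1·3+1=4
a_3=2:  p_3=2·89+67=245,  q_3=2·4+3=11
a_4=4:  p_4=4·245+89=1069,  q_4=4·11+4=48
a_5=1:  p_5=1·1069+245=1314,  q_5=1·48+11=59
a_6=1:  p_6=1·1314+1069=2383,  q_6=1·59+48=107
a_7=2:  p_7=2·2383+1314=6080,  q_7=2·107+59=273
…
a_9=2:  p_9=2·14543+6080=35166,  q_9=2·653+273=1579
a_10=1:  p_10=1·35166+14543=49709,  q_10=1·1579+653=2232
a_11=1:  p_11=1·49709+35166=84875,  q_11=1·2232+1579=3811
a_12=4:  p_12=4·84875+49709=389209,  q_12=4·3811+2232=17476
…
a_14=1:  p_14=1·863293+389209=1252502,  q_14=1·38763+17476=56239
a_15=3:  p_15=3·1252502+863293=4620799,  q_15=3·56239+38763=207480
fundamental: x₁=4620799, y₁=207480  (since 21351783398401 − 496·43047950400 = 1)

4620799 207480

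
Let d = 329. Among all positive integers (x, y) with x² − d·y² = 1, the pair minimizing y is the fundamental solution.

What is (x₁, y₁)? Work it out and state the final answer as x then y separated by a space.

√329 = [18; 7,4,2,1,1,4,1,1,2,4,7,36, …], period ℓ=12 (even) → k=11
k=0  a_k=18  p_k/q_k = 18/1
…
k=4  a_k=1  p_k/q_k = 1705/94
k=5  a_k=1  p_k/q_k = 2884/159
k=6  a_k=4  p_k/q_k = 13241/730
k=7  a_k=1  p_k/q_k = 16125/889
k=8  a_k=1  p_k/q_k = 29366/1619
…
k=10  a_k=4  p_k/q_k = 328794/18127
k=11  a_k=7  p_k/q_k = 2376415/131016
fundamental: x₁=2376415, y₁=131016  (since 5647348252225 − 329·17165192256 = 1)

2376415 131016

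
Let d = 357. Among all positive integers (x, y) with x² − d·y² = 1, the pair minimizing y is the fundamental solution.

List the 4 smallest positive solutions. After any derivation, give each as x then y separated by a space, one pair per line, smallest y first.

[18; 1,8,2,8,1,36] for √357; ℓ=6 ⇒ convergent index 5
a_0=18:  p_0=18·1+0=18,  q_0=18·0+1=1
a_1=1:  p_1=1·18+1=19,  q_1=1·1+0=1
…
a_3=2:  p_3=2·170+19=359,  q_3=2·9+1=19
a_4=8:  p_4=8·359+170=3042,  q_4=8·19+9=161
a_5=1:  p_5=1·3042+359=3401,  q_5=1·161+19=180
fundamental: x₁=3401, y₁=180  (since 11566801 − 357·32400 = 1)
(x_2, y_2) = (3401·3401 + 357·180·180, 3401·180 + 180·3401) = (23133601, 1224360)
(x_3, y_3) = (3401·23133601 + 357·180·1224360, 3401·1224360 + 180·23133601) = (157354750601, 8328096540)
(x_4, y_4) = (3401·157354750601 + 357·180·8328096540, 3401·8328096540 + 180·157354750601) = (1070326990454401, 56647711440720)

3401 180
23133601 1224360
157354750601 8328096540
1070326990454401 56647711440720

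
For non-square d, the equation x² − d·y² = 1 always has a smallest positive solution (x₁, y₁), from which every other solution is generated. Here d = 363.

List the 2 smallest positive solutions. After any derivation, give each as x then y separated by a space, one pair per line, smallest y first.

362 19
262087 13756

[19; 19,38] for √363; ℓ=2 ⇒ convergent index 1
a_0=19:  p_0=19·1+0=19,  q_0=19·0+1=1
a_1=19:  p_1=19·19+1=362,  q_1=19·1+0=19
(x₁, y₁) = (362, 19);  362² − 363·19² = 1 ✓
n=2: (362,19)∘(362,19) = (362·362+363·19·19, 362·19+19·362) = (262087,13756)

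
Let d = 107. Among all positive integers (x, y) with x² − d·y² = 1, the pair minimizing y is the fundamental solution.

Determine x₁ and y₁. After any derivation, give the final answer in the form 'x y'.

√107 → a₀=10, period (2,1,9,1,2,20); ℓ=6 even so k=5
k=0  a_k=10  p_k/q_k = 10/1
k=1  a_k=2  p_k/q_k = 21/2
k=2  a_k=1  p_k/q_k = 31/3
k=3  a_k=9  p_k/q_k = 300/29
k=4  a_k=1  p_k/q_k = 331/32
k=5  a_k=2  p_k/q_k = 962/93
(x₁, y₁) = (962, 93);  962² − 107·93² = 1 ✓

962 93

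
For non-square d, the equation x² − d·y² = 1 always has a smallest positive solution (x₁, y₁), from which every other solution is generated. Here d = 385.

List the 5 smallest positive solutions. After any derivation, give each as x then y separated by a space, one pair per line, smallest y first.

√385 = [19; 1,1,1,1,1,…,1,1,38, …], period ℓ=16 (even) → k=15
i=0: a=19 ⇒ p=19, q=1
i=1: a=1 ⇒ p=20, q=1
…
i=3: a=1 ⇒ p=59, q=3
i=4: a=1 ⇒ p=98, q=5
i=5: a=1 ⇒ p=157, q=8
i=6: a=3 ⇒ p=569, q=29
…
i=8: a=2 ⇒ p=2021, q=103
i=9: a=1 ⇒ p=2747, q=140
i=10: a=3 ⇒ p=10262, q=523
i=11: a=1 ⇒ p=13009, q=663
i=12: a=1 ⇒ p=23271, q=1186
…
i=14: a=1 ⇒ p=59551, q=3035
i=15: a=1 ⇒ p=95831, q=4884
→ (95831, 4884).  Check: 95831²=9183580561, 385·4884²=9183580560, difference 1.
(x_2, y_2) = (95831·95831 + 385·4884·4884, 95831·4884 + 4884·95831) = (18367161121, 936077208)
(x_3, y_3) = (95831·18367161121 + 385·4884·936077208, 95831·936077208 + 4884·18367161121) = (3520286834677271, 179410429834812)
(x_4, y_4) = (95831·3520286834677271 + 385·4884·179410429834812, 95831·179410429834812 + 4884·3520286834677271) = (674705215289547953281, 34386161802063660336)
(x_5, y_5) = (95831·674705215289547953281 + 385·4884·34386161802063660336, 95831·34386161802063660336 + 4884·674705215289547953281) = (129315350969305052987065751, 6590520543127714837483620)

95831 4884
18367161121 936077208
3520286834677271 179410429834812
674705215289547953281 34386161802063660336
129315350969305052987065751 6590520543127714837483620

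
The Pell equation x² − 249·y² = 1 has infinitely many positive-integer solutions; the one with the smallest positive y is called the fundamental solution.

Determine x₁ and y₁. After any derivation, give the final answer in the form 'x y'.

√249 = [15; 1,3,1,1,5,…,3,1,30, …], period ℓ=16 (even) → k=15
step 0: (15, 1)  from 15·(1,0) + (0,1)
…
step 3: (79, 5)  from 1·(63,4) + (16,1)
step 4: (142, 9)  from 1·(79,5) + (63,4)
…
step 7: (3582, 227)  from 3·(931,59) + (789,50)
…
step 14: (6669699, 422675)  from 3·(1884116,119401) + (1017351,64472)
step 15: (8553815, 542076)  from 1·(6669699,422675) + (1884116,119401)
→ (8553815, 542076).  Check: 8553815²=73167751054225, 249·542076²=73167751054224, difference 1.

8553815 542076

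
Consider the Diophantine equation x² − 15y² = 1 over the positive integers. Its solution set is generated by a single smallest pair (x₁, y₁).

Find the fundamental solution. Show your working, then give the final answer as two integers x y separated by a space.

4 1

√15 = [3; 1,6, …], period ℓ=2 (even) → k=1
step 0: (3, 1)  from 3·(1,0) + (0,1)
step 1: (4, 1)  from 1·(3,1) + (1,0)
→ (4, 1).  Check: 4²=16, 15·1²=15, difference 1.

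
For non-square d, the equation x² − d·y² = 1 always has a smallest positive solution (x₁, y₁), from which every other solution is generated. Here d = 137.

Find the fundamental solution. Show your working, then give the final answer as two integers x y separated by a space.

[11; 1,2,2,1,1,2,2,1,22] for √137; ℓ=9 ⇒ convergent index 17
i=0: a=11 ⇒ p=11, q=1
i=1: a=1 ⇒ p=12, q=1
…
i=3: a=2 ⇒ p=82, q=7
…
i=5: a=1 ⇒ p=199, q=17
i=6: a=2 ⇒ p=515, q=44
i=7: a=2 ⇒ p=1229, q=105
i=8: a=1 ⇒ p=1744, q=149
…
i=10: a=1 ⇒ p=41341, q=3532
…
i=12: a=2 ⇒ p=285899, q=24426
i=13: a=1 ⇒ p=408178, q=34873
i=14: a=1 ⇒ p=694077, q=59299
i=15: a=2 ⇒ p=1796332, q=153471
i=16: a=2 ⇒ p=4286741, q=366241
i=17: a=1 ⇒ p=6083073, q=519712
(x₁, y₁) = (6083073, 519712);  6083073² − 137·519712² = 1 ✓

6083073 519712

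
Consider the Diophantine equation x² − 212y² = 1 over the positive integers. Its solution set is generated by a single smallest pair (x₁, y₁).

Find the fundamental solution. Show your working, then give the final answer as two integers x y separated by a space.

66249 4550

√212 → a₀=14, period (1,1,3,1,1,…,1,1,28); ℓ=14 even so k=13
step 0: (14, 1)  from 14·(1,0) + (0,1)
…
step 2: (29, 2)  from 1·(15,1) + (14,1)
step 3: (102, 7)  from 3·(29,2) + (15,1)
step 4: (131, 9)  from 1·(102,7) + (29,2)
step 5: (233, 16)  from 1·(131,9) + (102,7)
…
step 7: (2417, 166)  from 6·(364,25) + (233,16)
step 8: (2781, 191)  from 1·(2417,166) + (364,25)
step 9: (5198, 357)  from 1·(2781,191) + (2417,166)
step 10: (7979, 548)  from 1·(5198,357) + (2781,191)
step 11: (29135, 2001)  from 3·(7979,548) + (5198,357)
step 12: (37114, 2549)  from 1·(29135,2001) + (7979,548)
step 13: (66249, 4550)  from 1·(37114,2549) + (29135,2001)
→ (66249, 4550).  Check: 66249²=4388930001, 212·4550²=4388930000, difference 1.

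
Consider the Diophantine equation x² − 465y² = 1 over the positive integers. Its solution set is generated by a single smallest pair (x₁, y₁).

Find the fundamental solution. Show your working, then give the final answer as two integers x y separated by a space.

d=465: √d = [21; 1,1,3,2,2,2,3,1,1,42] (ℓ=10, even), read p_9/q_9
step 0: (21, 1)  from 21·(1,0) + (0,1)
…
step 2: (43, 2)  from 1·(22,1) + (21,1)
…
step 5: (841, 39)  from 2·(345,16) + (151,7)
step 6: (2027, 94)  from 2·(841,39) + (345,16)
step 7: (6922, 321)  from 3·(2027,94) + (841,39)
step 8: (8949, 415)  from 1·(6922,321) + (2027,94)
step 9: (15871, 736)  from 1·(8949,415) + (6922,321)
→ (15871, 736).  Check: 15871²=251888641, 465·736²=251888640, difference 1.

15871 736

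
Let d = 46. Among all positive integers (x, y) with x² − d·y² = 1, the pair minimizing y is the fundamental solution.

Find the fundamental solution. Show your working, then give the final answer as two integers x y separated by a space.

[6; 1,3,1,1,2,6,2,1,1,3,1,12] for √46; ℓ=12 ⇒ convergent index 11
step 0: (6, 1)  from 6·(1,0) + (0,1)
step 1: (7, 1)  from 1·(6,1) + (1,0)
step 2: (27, 4)  from 3·(7,1) + (6,1)
step 3: (34, 5)  from 1·(27,4) + (7,1)
…
step 6: (997, 147)  from 6·(156,23) + (61,9)
…
step 9: (5297, 781)  from 1·(3147,464) + (2150,317)
step 10: (19038, 2807)  from 3·(5297,781) + (3147,464)
step 11: (24335, 3588)  from 1·(19038,2807) + (5297,781)
→ (24335, 3588).  Check: 24335²=592192225, 46·3588²=592192224, difference 1.

24335 3588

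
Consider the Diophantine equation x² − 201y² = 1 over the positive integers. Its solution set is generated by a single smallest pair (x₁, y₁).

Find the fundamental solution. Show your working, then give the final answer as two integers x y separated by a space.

[14; 5,1,1,1,2,…,1,5,28] for √201; ℓ=14 ⇒ convergent index 13
i=0: a=14 ⇒ p=14, q=1
…
i=6: a=1 ⇒ p=879, q=62
…
i=8: a=1 ⇒ p=8549, q=603
i=9: a=2 ⇒ p=24768, q=1747
…
i=12: a=1 ⇒ p=91402, q=6447
i=13: a=5 ⇒ p=515095, q=36332
→ (515095, 36332).  Check: 515095²=265322859025, 201·36332²=265322859024, difference 1.

515095 36332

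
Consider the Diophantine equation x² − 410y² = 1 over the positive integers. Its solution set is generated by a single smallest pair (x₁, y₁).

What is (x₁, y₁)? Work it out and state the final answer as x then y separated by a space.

[20; 4,40] for √410; ℓ=2 ⇒ convergent index 1
i=0: a=20 ⇒ p=20, q=1
i=1: a=4 ⇒ p=81, q=4
fundamental: x₁=81, y₁=4  (since 6561 − 410·16 = 1)

81 4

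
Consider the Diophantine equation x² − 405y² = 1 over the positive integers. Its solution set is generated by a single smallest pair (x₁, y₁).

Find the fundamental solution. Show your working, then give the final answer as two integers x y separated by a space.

[20; 8,40] for √405; ℓ=2 ⇒ convergent index 1
k=0  a_k=20  p_k/q_k = 20/1
k=1  a_k=8  p_k/q_k = 161/8
(x₁, y₁) = (161, 8);  161² − 405·8² = 1 ✓

161 8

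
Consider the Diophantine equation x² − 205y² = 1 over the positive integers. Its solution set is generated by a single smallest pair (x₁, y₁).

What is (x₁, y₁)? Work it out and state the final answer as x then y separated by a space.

39689 2772

√205 → a₀=14, period (3,6,1,4,1,6,3,28); ℓ=8 even so k=7
a_0=14:  p_0=14·1+0=14,  q_0=14·0+1=1
a_1=3:  p_1=3·14+1=43,  q_1=3·1+0=3
a_2=6:  p_2=6·43+14=272,  q_2=6·3+1=19
a_3=1:  p_3=1·272+43=315,  q_3=1·19+3=22
a_4=4:  p_4=4·315+272=1532,  q_4=4·22+19=107
a_5=1:  p_5=1·1532+315=1847,  q_5=1·107+22=129
a_6=6:  p_6=6·1847+1532=12614,  q_6=6·129+107=881
a_7=3:  p_7=3·12614+1847=39689,  q_7=3·881+129=2772
→ (39689, 2772).  Check: 39689²=1575216721, 205·2772²=1575216720, difference 1.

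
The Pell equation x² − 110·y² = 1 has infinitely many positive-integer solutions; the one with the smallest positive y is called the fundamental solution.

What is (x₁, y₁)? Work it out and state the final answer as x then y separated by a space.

21 2

√110 → a₀=10, period (2,20); ℓ=2 even so k=1
a_0=10:  p_0=10·1+0=10,  q_0=10·0+1=1
a_1=2:  p_1=2·10+1=21,  q_1=2·1+0=2
fundamental: x₁=21, y₁=2  (since 441 − 110·4 = 1)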